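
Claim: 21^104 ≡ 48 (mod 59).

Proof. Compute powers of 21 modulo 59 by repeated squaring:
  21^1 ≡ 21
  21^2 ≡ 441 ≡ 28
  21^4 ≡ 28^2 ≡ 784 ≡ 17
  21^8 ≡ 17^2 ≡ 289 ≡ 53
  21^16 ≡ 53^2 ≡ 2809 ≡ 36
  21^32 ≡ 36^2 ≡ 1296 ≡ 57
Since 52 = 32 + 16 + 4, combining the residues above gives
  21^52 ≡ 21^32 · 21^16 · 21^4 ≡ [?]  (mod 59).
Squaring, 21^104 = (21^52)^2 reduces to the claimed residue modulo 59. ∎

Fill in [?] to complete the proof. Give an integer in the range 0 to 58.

21^32 · 21^16 · 21^4 ≡ 57 · 36 · 17 = 34884.
34884 mod 59 = 15, so 21^52 ≡ 15 (mod 59).

15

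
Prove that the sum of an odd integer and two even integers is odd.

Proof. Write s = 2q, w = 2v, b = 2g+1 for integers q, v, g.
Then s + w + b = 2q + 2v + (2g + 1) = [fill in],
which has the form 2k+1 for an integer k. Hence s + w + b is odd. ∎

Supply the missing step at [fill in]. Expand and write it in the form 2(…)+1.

2q + 2v + (2g + 1) = 2g + 2q + 2v + 1
= 2(g + q + v) + 1.
Since g + q + v is an integer, the sum is of the form 2k+1 for an integer k.

2(g + q + v) + 1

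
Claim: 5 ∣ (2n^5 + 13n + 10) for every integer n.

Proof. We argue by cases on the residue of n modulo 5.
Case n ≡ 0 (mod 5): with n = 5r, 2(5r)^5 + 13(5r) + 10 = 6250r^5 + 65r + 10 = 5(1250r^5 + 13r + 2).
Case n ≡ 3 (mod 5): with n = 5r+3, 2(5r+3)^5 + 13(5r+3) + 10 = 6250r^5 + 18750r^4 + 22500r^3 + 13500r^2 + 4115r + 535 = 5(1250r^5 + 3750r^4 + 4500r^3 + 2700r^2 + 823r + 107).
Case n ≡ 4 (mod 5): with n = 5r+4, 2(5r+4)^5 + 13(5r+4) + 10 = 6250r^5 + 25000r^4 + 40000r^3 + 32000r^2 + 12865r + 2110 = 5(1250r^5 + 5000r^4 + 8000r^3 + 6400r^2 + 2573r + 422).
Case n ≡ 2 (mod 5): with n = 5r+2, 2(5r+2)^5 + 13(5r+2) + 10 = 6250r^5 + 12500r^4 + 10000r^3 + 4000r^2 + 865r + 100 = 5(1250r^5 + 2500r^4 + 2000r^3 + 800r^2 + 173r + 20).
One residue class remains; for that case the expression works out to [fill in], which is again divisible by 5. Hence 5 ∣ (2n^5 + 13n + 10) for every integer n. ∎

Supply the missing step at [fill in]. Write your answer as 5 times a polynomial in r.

5(1250r^5 + 1250r^4 + 500r^3 + 100r^2 + 23r + 5)

The residues treated are {0, 3, 4, 2}, so the missing case is n ≡ 1 (mod 5); write n = 5r+1.
Then 2(5r+1)^5 + 13(5r+1) + 10 = 6250r^5 + 6250r^4 + 2500r^3 + 500r^2 + 115r + 25 = 5(1250r^5 + 1250r^4 + 500r^3 + 100r^2 + 23r + 5).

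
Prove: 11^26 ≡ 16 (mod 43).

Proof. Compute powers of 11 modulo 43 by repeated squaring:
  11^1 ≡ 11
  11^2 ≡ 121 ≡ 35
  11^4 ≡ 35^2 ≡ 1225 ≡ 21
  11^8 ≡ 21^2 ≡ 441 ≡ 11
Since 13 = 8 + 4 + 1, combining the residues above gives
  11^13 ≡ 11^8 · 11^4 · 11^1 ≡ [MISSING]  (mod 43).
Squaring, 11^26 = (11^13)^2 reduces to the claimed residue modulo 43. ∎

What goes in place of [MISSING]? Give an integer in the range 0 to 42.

11^8 · 11^4 · 11^1 ≡ 11 · 21 · 11 = 2541.
2541 mod 43 = 4, so 11^13 ≡ 4 (mod 43).

4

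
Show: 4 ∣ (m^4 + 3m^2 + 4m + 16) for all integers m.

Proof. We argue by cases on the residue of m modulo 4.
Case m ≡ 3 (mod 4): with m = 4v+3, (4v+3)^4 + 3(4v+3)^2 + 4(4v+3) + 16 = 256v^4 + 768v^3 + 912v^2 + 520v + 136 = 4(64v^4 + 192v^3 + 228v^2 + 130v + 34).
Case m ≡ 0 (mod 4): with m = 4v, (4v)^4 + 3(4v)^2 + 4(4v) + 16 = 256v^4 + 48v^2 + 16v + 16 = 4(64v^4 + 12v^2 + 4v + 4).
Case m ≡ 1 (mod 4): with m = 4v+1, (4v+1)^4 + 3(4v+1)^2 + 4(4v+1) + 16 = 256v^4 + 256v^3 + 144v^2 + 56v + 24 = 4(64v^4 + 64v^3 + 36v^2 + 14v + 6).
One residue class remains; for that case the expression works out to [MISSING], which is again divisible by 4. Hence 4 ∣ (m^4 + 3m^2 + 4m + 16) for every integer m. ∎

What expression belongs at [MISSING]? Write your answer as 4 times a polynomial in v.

Only m ≡ 2 (mod 4) is unaccounted for. Put m = 4v+2:
(4v+2)^4 + 3(4v+2)^2 + 4(4v+2) + 16 expands to 256v^4 + 512v^3 + 432v^2 + 192v + 52,
and factoring out 4 leaves 4(64v^4 + 128v^3 + 108v^2 + 48v + 13).

4(64v^4 + 128v^3 + 108v^2 + 48v + 13)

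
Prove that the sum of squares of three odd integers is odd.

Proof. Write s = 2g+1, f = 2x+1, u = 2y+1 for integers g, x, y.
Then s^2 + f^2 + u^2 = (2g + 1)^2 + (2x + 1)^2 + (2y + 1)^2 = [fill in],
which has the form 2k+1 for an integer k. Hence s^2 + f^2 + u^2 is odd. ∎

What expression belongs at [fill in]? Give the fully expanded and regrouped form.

2(2g^2 + 2g + 2x^2 + 2x + 2y^2 + 2y + 1) + 1

(2g + 1)^2 + (2x + 1)^2 + (2y + 1)^2 = 4g^2 + 4g + 4x^2 + 4x + 4y^2 + 4y + 3
= 2(2g^2 + 2g + 2x^2 + 2x + 2y^2 + 2y + 1) + 1.
Since 2g^2 + 2g + 2x^2 + 2x + 2y^2 + 2y + 1 is an integer, the sum of squares is of the form 2k+1 for an integer k.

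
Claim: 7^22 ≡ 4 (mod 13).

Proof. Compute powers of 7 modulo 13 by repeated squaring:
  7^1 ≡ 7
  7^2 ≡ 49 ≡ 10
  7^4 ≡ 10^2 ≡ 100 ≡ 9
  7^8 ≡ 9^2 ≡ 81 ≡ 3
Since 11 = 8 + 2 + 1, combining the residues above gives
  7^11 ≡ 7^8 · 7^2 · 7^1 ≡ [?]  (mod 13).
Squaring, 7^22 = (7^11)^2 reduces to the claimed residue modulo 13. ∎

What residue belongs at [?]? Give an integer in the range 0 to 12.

2

7^8 · 7^2 · 7^1 ≡ 3 · 10 · 7 = 210.
210 mod 13 = 2, so 7^11 ≡ 2 (mod 13).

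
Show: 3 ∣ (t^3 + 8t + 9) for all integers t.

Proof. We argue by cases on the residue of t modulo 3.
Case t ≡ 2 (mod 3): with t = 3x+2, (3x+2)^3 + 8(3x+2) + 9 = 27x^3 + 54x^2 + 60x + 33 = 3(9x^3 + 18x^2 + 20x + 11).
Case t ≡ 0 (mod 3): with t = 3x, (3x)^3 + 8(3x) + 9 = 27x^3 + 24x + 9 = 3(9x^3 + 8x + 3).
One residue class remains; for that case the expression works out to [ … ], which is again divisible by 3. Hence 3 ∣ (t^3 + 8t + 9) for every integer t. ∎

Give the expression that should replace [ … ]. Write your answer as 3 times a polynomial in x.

3(9x^3 + 9x^2 + 11x + 6)

Only t ≡ 1 (mod 3) is unaccounted for. Put t = 3x+1:
(3x+1)^3 + 8(3x+1) + 9 expands to 27x^3 + 27x^2 + 33x + 18,
and factoring out 3 leaves 3(9x^3 + 9x^2 + 11x + 6).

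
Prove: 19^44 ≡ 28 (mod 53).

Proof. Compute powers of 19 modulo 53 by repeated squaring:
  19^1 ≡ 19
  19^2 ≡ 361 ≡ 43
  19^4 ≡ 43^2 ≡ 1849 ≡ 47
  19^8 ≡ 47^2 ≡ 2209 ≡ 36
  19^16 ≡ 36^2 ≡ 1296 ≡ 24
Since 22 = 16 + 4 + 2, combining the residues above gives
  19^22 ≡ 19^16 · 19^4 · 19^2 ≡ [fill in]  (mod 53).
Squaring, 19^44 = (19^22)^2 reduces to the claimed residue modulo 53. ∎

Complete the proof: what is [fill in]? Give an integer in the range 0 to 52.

9

19^16 · 19^4 · 19^2 ≡ 24 · 47 · 43 = 48504.
48504 mod 53 = 9, so 19^22 ≡ 9 (mod 53).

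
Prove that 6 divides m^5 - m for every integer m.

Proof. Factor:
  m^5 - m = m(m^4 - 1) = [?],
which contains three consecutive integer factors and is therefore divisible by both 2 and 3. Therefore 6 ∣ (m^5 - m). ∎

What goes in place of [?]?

m^4 - 1 = (m^2 - 1)(m^2 + 1), and m^2 - 1 = (m-1)(m+1).
So m(m^4 - 1) = (m - 1)m(m + 1)(m^2 + 1).

(m - 1)m(m + 1)(m^2 + 1)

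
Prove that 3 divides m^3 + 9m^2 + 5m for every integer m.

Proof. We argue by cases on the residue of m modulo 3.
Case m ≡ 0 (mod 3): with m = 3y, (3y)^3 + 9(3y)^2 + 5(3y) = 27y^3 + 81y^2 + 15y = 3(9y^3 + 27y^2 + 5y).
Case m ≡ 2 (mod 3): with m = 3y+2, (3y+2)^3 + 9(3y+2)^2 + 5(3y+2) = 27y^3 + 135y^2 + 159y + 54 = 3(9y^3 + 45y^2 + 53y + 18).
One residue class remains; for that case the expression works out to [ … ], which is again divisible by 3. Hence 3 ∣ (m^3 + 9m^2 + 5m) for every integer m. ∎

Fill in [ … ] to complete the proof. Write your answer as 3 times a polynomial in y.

Only m ≡ 1 (mod 3) is unaccounted for. Put m = 3y+1:
(3y+1)^3 + 9(3y+1)^2 + 5(3y+1) expands to 27y^3 + 108y^2 + 78y + 15,
and factoring out 3 leaves 3(9y^3 + 36y^2 + 26y + 5).

3(9y^3 + 36y^2 + 26y + 5)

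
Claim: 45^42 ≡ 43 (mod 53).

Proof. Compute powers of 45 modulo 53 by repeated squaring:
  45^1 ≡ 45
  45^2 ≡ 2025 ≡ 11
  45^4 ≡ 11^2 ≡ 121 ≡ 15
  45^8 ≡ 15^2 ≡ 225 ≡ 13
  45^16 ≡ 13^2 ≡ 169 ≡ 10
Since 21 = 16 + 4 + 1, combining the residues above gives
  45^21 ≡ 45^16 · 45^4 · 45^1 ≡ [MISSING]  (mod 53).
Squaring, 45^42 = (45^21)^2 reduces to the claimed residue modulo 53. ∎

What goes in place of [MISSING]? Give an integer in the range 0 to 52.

19

45^16 · 45^4 · 45^1 ≡ 10 · 15 · 45 = 6750.
6750 mod 53 = 19, so 45^21 ≡ 19 (mod 53).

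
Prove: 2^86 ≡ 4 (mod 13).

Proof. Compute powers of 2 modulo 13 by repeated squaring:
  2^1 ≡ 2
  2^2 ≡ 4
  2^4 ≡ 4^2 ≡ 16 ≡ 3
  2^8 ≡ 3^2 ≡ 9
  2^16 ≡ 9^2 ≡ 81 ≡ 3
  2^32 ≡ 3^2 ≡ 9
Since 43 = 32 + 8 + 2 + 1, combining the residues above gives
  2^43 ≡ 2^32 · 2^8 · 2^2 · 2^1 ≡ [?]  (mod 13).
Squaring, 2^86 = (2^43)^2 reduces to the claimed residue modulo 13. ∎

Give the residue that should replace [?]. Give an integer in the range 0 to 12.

2^32 · 2^8 · 2^2 · 2^1 ≡ 9 · 9 · 4 · 2 = 648.
648 mod 13 = 11, so 2^43 ≡ 11 (mod 13).

11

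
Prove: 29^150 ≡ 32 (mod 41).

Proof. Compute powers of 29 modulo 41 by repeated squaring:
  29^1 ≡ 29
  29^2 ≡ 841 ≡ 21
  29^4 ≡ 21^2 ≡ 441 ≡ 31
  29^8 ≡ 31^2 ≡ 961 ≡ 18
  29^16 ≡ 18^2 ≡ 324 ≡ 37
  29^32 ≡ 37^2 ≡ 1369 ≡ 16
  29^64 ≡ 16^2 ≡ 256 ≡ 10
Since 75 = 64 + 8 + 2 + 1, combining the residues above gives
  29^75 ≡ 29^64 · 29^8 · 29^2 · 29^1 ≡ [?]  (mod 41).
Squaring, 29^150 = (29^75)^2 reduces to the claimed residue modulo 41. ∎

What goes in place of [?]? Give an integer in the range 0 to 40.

27

Multiply the listed residues: 10 · 18 · 21 · 29 = 180 → 3780 → 109620.
Reducing modulo 41: 109620 = 2673·41 + 27, so 29^75 ≡ 27.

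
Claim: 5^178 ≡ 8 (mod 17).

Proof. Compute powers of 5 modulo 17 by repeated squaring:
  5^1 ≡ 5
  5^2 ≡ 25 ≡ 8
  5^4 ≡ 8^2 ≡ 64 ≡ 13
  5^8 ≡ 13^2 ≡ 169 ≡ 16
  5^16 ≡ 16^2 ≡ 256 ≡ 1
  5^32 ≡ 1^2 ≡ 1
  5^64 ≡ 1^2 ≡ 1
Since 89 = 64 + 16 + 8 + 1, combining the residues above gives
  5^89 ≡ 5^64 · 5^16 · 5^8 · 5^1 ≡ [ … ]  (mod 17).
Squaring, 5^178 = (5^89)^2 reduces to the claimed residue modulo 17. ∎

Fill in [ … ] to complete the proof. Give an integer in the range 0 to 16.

Multiply the listed residues: 1 · 1 · 16 · 5 = 1 → 16 → 80.
Reducing modulo 17: 80 = 4·17 + 12, so 5^89 ≡ 12.

12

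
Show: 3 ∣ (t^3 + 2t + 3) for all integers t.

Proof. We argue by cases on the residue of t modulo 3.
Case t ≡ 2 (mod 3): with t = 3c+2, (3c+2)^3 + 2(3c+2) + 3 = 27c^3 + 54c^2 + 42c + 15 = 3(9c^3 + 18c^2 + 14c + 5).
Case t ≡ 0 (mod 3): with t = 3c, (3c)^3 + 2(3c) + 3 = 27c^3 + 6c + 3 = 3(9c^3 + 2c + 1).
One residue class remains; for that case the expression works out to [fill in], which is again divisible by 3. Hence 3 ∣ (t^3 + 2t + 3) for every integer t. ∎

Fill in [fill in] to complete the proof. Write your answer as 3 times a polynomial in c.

Only t ≡ 1 (mod 3) is unaccounted for. Put t = 3c+1:
(3c+1)^3 + 2(3c+1) + 3 expands to 27c^3 + 27c^2 + 15c + 6,
and factoring out 3 leaves 3(9c^3 + 9c^2 + 5c + 2).

3(9c^3 + 9c^2 + 5c + 2)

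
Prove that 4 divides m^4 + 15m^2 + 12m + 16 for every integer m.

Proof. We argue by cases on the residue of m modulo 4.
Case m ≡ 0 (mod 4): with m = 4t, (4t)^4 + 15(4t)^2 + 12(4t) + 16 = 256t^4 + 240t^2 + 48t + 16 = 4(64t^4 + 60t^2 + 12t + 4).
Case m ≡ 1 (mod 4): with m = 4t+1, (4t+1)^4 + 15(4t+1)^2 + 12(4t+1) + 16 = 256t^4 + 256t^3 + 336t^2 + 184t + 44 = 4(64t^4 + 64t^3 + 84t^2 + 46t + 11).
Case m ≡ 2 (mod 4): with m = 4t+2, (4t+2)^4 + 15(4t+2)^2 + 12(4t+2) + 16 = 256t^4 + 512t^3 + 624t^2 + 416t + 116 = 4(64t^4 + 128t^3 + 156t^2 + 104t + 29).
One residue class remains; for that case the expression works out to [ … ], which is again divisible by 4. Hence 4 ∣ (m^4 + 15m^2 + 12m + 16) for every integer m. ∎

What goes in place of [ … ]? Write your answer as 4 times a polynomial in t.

4(64t^4 + 192t^3 + 276t^2 + 210t + 67)

The residues treated are {0, 1, 2}, so the missing case is m ≡ 3 (mod 4); write m = 4t+3.
Then (4t+3)^4 + 15(4t+3)^2 + 12(4t+3) + 16 = 256t^4 + 768t^3 + 1104t^2 + 840t + 268 = 4(64t^4 + 192t^3 + 276t^2 + 210t + 67).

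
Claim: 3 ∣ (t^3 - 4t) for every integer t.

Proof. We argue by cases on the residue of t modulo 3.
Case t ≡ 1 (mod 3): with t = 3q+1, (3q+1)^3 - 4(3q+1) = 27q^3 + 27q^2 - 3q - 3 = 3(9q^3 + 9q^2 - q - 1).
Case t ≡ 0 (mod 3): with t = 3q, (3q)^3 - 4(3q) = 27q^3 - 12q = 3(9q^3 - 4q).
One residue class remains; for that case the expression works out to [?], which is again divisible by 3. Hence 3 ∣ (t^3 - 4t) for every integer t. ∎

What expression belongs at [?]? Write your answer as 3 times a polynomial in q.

The residues treated are {1, 0}, so the missing case is t ≡ 2 (mod 3); write t = 3q+2.
Then (3q+2)^3 - 4(3q+2) = 27q^3 + 54q^2 + 24q = 3(9q^3 + 18q^2 + 8q).

3(9q^3 + 18q^2 + 8q)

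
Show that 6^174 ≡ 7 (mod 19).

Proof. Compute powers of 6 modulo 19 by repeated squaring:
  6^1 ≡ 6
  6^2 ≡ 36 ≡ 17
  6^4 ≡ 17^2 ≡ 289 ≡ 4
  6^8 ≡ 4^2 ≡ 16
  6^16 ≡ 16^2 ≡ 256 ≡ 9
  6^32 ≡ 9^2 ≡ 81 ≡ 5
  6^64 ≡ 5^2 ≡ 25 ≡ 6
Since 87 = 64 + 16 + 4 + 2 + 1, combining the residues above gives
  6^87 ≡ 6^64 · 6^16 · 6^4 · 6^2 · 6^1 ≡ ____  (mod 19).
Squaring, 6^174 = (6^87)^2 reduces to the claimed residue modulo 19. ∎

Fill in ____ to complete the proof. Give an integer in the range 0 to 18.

11

6^64 · 6^16 · 6^4 · 6^2 · 6^1 ≡ 6 · 9 · 4 · 17 · 6 = 22032.
22032 mod 19 = 11, so 6^87 ≡ 11 (mod 19).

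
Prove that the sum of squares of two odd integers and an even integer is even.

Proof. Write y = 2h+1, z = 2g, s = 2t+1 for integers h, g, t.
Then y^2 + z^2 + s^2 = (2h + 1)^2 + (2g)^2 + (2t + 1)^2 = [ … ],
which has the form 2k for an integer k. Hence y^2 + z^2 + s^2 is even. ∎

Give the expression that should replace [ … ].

(2h + 1)^2 + (2g)^2 + (2t + 1)^2 = 4g^2 + 4h^2 + 4h + 4t^2 + 4t + 2
= 2(2g^2 + 2h^2 + 2h + 2t^2 + 2t + 1).
Since 2g^2 + 2h^2 + 2h + 2t^2 + 2t + 1 is an integer, the sum of squares is of the form 2k for an integer k.

2(2g^2 + 2h^2 + 2h + 2t^2 + 2t + 1)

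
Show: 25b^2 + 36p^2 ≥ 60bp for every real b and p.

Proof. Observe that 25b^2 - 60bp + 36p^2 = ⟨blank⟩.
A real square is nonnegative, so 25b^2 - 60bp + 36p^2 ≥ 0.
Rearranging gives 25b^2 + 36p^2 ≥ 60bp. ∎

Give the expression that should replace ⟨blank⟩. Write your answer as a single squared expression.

The leading and trailing coefficients are 5^2 and 6^2, and 60 = 2·5·6, so the trinomial is (5b - 6p)^2.
Hence 25b^2 - 60bp + 36p^2 ≥ 0.

(5b - 6p)^2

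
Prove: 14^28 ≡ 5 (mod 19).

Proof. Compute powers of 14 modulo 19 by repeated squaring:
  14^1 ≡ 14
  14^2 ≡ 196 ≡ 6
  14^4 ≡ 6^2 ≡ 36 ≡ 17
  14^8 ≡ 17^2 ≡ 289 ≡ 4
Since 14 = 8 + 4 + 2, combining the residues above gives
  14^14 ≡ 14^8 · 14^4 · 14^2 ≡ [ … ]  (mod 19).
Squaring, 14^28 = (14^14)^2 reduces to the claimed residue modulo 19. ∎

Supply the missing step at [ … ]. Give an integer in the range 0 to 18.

9

Multiply the listed residues: 4 · 17 · 6 = 68 → 408.
Reducing modulo 19: 408 = 21·19 + 9, so 14^14 ≡ 9.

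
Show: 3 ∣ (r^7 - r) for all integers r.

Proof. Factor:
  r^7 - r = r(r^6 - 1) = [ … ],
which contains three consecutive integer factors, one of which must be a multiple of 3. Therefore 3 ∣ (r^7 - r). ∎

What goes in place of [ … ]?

r^6 - 1 = (r^2 - 1)(r^4 + r^2 + 1), and r^2 - 1 = (r-1)(r+1).
So r(r^6 - 1) = (r - 1)r(r + 1)(r^4 + r^2 + 1).

(r - 1)r(r + 1)(r^4 + r^2 + 1)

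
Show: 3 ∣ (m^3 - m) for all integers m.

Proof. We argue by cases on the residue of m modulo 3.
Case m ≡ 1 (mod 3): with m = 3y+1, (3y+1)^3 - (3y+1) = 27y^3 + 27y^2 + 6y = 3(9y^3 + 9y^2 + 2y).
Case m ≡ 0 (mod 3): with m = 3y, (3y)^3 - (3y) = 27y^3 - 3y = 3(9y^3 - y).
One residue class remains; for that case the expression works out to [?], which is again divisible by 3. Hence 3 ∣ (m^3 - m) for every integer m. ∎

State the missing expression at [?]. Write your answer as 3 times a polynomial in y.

3(9y^3 + 18y^2 + 11y + 2)

The residues treated are {1, 0}, so the missing case is m ≡ 2 (mod 3); write m = 3y+2.
Then (3y+2)^3 - (3y+2) = 27y^3 + 54y^2 + 33y + 6 = 3(9y^3 + 18y^2 + 11y + 2).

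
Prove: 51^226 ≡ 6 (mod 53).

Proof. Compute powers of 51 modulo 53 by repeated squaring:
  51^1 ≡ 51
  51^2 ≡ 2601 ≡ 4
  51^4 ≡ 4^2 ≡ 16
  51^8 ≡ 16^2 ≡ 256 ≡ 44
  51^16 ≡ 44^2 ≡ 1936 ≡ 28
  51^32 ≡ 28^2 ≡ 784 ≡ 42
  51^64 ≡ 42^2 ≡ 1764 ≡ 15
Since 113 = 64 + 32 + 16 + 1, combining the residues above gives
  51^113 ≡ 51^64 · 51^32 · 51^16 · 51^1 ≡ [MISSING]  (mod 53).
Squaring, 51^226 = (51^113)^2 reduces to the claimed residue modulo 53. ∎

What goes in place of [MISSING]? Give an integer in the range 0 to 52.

18

51^64 · 51^32 · 51^16 · 51^1 ≡ 15 · 42 · 28 · 51 = 899640.
899640 mod 53 = 18, so 51^113 ≡ 18 (mod 53).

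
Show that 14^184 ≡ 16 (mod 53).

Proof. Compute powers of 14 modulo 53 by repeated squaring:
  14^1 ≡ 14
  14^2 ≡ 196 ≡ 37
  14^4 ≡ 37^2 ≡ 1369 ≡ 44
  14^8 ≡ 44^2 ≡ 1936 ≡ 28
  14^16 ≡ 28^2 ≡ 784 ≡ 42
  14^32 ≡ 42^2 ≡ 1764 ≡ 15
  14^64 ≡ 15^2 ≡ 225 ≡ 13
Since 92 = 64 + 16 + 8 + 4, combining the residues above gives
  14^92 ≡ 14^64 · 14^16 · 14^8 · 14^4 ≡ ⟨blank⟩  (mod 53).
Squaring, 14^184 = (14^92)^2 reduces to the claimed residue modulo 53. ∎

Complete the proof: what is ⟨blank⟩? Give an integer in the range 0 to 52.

14^64 · 14^16 · 14^8 · 14^4 ≡ 13 · 42 · 28 · 44 = 672672.
672672 mod 53 = 49, so 14^92 ≡ 49 (mod 53).

49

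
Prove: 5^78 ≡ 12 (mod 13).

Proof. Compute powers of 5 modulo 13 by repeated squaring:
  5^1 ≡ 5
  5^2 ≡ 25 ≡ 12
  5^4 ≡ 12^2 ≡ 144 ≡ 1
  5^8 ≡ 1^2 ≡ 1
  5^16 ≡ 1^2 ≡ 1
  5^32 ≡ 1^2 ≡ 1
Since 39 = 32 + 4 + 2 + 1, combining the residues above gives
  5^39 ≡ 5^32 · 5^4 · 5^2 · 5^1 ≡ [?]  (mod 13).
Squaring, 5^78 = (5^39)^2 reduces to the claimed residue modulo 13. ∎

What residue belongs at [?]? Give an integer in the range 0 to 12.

8

5^32 · 5^4 · 5^2 · 5^1 ≡ 1 · 1 · 12 · 5 = 60.
60 mod 13 = 8, so 5^39 ≡ 8 (mod 13).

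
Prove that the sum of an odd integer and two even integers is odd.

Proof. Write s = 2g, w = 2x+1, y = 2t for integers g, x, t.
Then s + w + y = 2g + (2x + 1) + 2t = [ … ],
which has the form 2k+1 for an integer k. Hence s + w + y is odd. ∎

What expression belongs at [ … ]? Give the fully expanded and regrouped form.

2g + (2x + 1) + 2t = 2g + 2t + 2x + 1
= 2(g + t + x) + 1.
Since g + t + x is an integer, the sum is of the form 2k+1 for an integer k.

2(g + t + x) + 1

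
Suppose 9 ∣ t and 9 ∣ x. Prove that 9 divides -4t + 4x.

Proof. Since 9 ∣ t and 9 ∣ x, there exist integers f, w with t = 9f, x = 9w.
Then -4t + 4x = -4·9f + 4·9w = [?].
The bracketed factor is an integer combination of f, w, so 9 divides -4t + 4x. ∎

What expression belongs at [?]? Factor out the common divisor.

Each term has a factor of 9: -4·9f + 4·9w = 9·(-4f + 4w).
Since -4f + 4w is an integer, 9 ∣ (-4t + 4x).

9(-4f + 4w)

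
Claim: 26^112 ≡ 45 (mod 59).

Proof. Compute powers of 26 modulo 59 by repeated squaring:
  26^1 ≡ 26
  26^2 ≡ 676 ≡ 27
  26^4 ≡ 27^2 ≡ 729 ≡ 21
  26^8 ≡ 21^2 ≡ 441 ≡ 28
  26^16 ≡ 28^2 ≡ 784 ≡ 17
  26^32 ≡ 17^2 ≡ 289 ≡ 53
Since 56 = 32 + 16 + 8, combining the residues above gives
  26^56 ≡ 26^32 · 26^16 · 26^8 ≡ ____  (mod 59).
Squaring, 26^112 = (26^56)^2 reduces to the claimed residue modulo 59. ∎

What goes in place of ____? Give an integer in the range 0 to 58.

35

26^32 · 26^16 · 26^8 ≡ 53 · 17 · 28 = 25228.
25228 mod 59 = 35, so 26^56 ≡ 35 (mod 59).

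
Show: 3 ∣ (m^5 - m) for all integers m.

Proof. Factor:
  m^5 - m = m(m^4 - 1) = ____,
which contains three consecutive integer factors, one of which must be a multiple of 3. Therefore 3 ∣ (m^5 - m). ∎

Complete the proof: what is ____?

m^4 - 1 = (m^2 - 1)(m^2 + 1), and m^2 - 1 = (m-1)(m+1).
So m(m^4 - 1) = (m - 1)m(m + 1)(m^2 + 1).

(m - 1)m(m + 1)(m^2 + 1)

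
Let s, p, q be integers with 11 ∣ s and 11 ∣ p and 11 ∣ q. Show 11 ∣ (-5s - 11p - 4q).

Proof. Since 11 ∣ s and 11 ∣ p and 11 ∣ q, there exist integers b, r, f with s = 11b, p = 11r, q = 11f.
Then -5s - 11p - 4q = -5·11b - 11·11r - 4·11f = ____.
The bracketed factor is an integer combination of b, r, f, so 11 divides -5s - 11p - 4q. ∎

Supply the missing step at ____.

11(-5b - 4f - 11r)

Pull the common 11 out of every term: -5·11b - 11·11r - 4·11f = 11(-5b - 4f - 11r).
-5b - 4f - 11r is an integer, which exhibits the divisibility.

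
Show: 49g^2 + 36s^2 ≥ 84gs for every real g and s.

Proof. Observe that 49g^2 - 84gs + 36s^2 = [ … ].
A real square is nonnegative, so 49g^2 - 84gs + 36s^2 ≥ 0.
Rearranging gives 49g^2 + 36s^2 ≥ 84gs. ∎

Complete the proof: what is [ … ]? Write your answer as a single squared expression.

49g^2 - 84gs + 36s^2 is a perfect-square trinomial: the outer terms are (7g)^2 and (6s)^2, and the cross term is -2·7g·6s.
So 49g^2 - 84gs + 36s^2 = (7g - 6s)^2 ≥ 0.

(7g - 6s)^2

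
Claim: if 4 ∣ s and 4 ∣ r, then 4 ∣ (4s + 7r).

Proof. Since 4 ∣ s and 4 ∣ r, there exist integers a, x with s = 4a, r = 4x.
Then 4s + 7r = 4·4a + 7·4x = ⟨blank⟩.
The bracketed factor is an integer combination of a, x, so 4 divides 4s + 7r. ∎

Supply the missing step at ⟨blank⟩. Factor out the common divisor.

4(4a + 7x)

Each term has a factor of 4: 4·4a + 7·4x = 4·(4a + 7x).
Since 4a + 7x is an integer, 4 ∣ (4s + 7r).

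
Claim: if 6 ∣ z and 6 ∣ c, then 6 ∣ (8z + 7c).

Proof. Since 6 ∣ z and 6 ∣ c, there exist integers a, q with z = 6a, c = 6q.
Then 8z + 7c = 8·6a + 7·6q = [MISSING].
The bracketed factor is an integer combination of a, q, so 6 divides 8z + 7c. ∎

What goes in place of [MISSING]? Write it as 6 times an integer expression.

6(8a + 7q)

Pull the common 6 out of every term: 8·6a + 7·6q = 6(8a + 7q).
8a + 7q is an integer, which exhibits the divisibility.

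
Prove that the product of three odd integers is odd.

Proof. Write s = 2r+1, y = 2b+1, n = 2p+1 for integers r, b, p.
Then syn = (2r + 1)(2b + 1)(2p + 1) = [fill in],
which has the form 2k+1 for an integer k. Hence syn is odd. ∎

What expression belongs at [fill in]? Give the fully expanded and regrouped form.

Expanding: (2r + 1)(2b + 1)(2p + 1) = 8bpr + 4bp + 4br + 2b + 4pr + 2p + 2r + 1.
Every term except the constant is even, so this is 2(4bpr + 2bp + 2br + b + 2pr + p + r) + 1,
and 4bpr + 2bp + 2br + b + 2pr + p + r ∈ ℤ gives the required form.

2(4bpr + 2bp + 2br + b + 2pr + p + r) + 1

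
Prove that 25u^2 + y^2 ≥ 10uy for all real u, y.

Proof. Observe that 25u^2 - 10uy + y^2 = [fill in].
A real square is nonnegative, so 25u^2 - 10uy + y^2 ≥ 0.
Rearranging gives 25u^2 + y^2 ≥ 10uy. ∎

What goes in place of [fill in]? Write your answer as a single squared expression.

The leading and trailing coefficients are 5^2 and 1^2, and 10 = 2·5·1, so the trinomial is (5u - y)^2.
Hence 25u^2 - 10uy + y^2 ≥ 0.

(5u - y)^2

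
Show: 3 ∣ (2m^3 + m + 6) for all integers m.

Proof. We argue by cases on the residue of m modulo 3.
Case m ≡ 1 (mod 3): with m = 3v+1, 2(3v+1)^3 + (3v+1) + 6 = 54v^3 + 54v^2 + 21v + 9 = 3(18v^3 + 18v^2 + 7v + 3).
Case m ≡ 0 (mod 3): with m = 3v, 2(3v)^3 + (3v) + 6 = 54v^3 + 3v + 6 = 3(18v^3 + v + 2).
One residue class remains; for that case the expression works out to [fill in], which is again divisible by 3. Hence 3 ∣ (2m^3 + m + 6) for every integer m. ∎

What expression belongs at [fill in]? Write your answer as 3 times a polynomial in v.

3(18v^3 + 36v^2 + 25v + 8)

Only m ≡ 2 (mod 3) is unaccounted for. Put m = 3v+2:
2(3v+2)^3 + (3v+2) + 6 expands to 54v^3 + 108v^2 + 75v + 24,
and factoring out 3 leaves 3(18v^3 + 36v^2 + 25v + 8).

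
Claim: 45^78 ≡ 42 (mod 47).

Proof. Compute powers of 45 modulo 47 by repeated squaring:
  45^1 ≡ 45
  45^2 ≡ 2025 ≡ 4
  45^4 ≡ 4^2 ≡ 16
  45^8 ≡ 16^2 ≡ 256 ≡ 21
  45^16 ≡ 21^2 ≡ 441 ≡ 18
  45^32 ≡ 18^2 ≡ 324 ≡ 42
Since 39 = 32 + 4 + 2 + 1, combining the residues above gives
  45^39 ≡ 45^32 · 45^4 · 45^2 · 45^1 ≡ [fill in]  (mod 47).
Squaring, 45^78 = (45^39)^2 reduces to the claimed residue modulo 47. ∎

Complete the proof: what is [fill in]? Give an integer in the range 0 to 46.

45^32 · 45^4 · 45^2 · 45^1 ≡ 42 · 16 · 4 · 45 = 120960.
120960 mod 47 = 29, so 45^39 ≡ 29 (mod 47).

29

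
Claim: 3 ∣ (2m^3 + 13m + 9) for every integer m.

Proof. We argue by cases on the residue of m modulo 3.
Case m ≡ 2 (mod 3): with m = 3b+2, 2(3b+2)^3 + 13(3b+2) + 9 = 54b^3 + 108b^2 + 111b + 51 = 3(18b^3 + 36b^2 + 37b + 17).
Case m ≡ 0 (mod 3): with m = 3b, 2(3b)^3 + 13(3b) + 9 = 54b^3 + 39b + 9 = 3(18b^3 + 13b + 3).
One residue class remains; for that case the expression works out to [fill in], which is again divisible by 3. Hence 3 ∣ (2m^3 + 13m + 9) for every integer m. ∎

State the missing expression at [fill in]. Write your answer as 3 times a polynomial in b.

The residues treated are {2, 0}, so the missing case is m ≡ 1 (mod 3); write m = 3b+1.
Then 2(3b+1)^3 + 13(3b+1) + 9 = 54b^3 + 54b^2 + 57b + 24 = 3(18b^3 + 18b^2 + 19b + 8).

3(18b^3 + 18b^2 + 19b + 8)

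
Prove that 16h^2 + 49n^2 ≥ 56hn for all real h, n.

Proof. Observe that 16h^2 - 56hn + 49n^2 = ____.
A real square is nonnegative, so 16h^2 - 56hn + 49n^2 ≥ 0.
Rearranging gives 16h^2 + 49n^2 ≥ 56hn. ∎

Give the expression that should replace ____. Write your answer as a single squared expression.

The leading and trailing coefficients are 4^2 and 7^2, and 56 = 2·4·7, so the trinomial is (4h - 7n)^2.
Hence 16h^2 - 56hn + 49n^2 ≥ 0.

(4h - 7n)^2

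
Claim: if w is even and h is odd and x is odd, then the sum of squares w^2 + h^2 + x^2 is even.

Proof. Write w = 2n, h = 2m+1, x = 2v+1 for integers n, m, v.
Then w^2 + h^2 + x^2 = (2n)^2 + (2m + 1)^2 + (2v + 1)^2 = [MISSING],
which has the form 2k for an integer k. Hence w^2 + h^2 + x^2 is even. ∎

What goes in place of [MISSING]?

(2n)^2 + (2m + 1)^2 + (2v + 1)^2 = 4m^2 + 4m + 4n^2 + 4v^2 + 4v + 2
= 2(2m^2 + 2m + 2n^2 + 2v^2 + 2v + 1).
Since 2m^2 + 2m + 2n^2 + 2v^2 + 2v + 1 is an integer, the sum of squares is of the form 2k for an integer k.

2(2m^2 + 2m + 2n^2 + 2v^2 + 2v + 1)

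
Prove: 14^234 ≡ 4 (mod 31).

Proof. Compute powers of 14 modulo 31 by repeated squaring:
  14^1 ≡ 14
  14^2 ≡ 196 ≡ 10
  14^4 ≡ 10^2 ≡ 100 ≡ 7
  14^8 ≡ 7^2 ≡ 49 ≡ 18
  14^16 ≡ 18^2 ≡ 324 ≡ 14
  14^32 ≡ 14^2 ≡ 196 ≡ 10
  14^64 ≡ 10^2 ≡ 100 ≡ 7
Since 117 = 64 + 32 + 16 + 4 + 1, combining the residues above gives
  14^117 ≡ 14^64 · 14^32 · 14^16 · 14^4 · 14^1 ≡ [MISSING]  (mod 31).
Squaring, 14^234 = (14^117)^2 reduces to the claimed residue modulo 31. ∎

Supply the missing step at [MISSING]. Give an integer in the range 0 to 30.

Multiply the listed residues: 7 · 10 · 14 · 7 · 14 = 70 → 980 → 6860 → 96040.
Reducing modulo 31: 96040 = 3098·31 + 2, so 14^117 ≡ 2.

2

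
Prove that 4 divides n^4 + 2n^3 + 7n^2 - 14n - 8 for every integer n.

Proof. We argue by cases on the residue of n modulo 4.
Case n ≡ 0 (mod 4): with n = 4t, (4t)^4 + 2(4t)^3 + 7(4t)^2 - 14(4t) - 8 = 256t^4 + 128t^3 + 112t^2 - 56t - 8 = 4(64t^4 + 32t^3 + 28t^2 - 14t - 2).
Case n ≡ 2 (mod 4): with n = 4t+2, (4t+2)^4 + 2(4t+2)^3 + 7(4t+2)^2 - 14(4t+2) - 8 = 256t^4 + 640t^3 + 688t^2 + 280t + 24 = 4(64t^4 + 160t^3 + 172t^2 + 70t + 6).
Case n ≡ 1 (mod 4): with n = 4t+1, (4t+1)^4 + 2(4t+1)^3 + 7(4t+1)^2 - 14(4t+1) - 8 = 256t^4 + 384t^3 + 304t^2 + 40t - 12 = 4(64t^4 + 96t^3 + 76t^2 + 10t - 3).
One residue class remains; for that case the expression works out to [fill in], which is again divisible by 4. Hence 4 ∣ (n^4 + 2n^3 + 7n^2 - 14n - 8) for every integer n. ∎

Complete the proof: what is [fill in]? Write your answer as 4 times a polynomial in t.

The residues treated are {0, 2, 1}, so the missing case is n ≡ 3 (mod 4); write n = 4t+3.
Then (4t+3)^4 + 2(4t+3)^3 + 7(4t+3)^2 - 14(4t+3) - 8 = 256t^4 + 896t^3 + 1264t^2 + 760t + 148 = 4(64t^4 + 224t^3 + 316t^2 + 190t + 37).

4(64t^4 + 224t^3 + 316t^2 + 190t + 37)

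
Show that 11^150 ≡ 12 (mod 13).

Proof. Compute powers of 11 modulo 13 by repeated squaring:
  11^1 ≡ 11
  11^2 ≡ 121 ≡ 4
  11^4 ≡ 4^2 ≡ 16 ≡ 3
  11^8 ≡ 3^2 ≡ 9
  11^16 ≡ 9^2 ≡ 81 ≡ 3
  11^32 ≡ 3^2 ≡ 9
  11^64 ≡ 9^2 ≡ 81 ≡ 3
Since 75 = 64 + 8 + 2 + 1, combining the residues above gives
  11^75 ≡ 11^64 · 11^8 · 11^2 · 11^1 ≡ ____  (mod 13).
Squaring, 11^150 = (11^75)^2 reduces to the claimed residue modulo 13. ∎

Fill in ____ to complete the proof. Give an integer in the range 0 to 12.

Multiply the listed residues: 3 · 9 · 4 · 11 = 27 → 108 → 1188.
Reducing modulo 13: 1188 = 91·13 + 5, so 11^75 ≡ 5.

5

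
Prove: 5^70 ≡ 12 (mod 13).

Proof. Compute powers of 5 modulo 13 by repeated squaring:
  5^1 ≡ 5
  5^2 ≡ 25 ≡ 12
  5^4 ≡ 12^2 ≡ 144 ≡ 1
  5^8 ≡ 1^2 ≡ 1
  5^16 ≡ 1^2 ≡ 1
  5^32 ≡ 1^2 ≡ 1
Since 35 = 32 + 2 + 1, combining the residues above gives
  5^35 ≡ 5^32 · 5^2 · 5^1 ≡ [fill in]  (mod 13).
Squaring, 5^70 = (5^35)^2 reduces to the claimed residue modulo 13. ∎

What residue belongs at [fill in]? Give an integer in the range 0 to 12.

8

5^32 · 5^2 · 5^1 ≡ 1 · 12 · 5 = 60.
60 mod 13 = 8, so 5^35 ≡ 8 (mod 13).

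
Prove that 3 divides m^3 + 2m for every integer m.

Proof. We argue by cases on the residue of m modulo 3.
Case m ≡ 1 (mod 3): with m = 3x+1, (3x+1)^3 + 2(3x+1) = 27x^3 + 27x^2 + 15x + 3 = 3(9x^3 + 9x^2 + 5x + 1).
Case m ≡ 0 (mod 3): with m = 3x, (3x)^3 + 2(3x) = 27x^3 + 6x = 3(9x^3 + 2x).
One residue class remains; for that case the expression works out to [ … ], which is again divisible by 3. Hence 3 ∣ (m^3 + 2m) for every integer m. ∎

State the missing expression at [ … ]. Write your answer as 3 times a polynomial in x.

Only m ≡ 2 (mod 3) is unaccounted for. Put m = 3x+2:
(3x+2)^3 + 2(3x+2) expands to 27x^3 + 54x^2 + 42x + 12,
and factoring out 3 leaves 3(9x^3 + 18x^2 + 14x + 4).

3(9x^3 + 18x^2 + 14x + 4)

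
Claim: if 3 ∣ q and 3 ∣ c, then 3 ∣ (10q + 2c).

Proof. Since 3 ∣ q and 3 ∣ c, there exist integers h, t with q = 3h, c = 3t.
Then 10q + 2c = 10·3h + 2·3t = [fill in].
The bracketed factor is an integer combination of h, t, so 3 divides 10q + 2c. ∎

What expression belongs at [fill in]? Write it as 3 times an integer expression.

Pull the common 3 out of every term: 10·3h + 2·3t = 3(10h + 2t).
10h + 2t is an integer, which exhibits the divisibility.

3(10h + 2t)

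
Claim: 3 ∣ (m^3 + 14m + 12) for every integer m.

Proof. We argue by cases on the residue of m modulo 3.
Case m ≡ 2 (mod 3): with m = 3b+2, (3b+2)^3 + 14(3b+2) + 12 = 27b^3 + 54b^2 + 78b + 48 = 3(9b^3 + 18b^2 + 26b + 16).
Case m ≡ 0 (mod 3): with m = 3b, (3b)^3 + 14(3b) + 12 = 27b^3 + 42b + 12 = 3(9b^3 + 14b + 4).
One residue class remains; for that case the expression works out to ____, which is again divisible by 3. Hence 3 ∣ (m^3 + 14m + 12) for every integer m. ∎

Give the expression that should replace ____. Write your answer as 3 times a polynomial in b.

The residues treated are {2, 0}, so the missing case is m ≡ 1 (mod 3); write m = 3b+1.
Then (3b+1)^3 + 14(3b+1) + 12 = 27b^3 + 27b^2 + 51b + 27 = 3(9b^3 + 9b^2 + 17b + 9).

3(9b^3 + 9b^2 + 17b + 9)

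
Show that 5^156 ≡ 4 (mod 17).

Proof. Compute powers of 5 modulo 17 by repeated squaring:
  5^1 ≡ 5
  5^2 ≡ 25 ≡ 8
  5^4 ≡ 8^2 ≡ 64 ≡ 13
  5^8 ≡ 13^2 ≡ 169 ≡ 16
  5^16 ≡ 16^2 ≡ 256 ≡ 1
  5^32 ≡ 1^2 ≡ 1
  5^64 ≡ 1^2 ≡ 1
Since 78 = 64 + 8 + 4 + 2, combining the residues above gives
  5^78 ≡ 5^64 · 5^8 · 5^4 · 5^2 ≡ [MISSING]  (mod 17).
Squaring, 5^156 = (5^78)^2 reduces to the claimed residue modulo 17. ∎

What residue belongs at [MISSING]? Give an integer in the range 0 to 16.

Multiply the listed residues: 1 · 16 · 13 · 8 = 16 → 208 → 1664.
Reducing modulo 17: 1664 = 97·17 + 15, so 5^78 ≡ 15.

15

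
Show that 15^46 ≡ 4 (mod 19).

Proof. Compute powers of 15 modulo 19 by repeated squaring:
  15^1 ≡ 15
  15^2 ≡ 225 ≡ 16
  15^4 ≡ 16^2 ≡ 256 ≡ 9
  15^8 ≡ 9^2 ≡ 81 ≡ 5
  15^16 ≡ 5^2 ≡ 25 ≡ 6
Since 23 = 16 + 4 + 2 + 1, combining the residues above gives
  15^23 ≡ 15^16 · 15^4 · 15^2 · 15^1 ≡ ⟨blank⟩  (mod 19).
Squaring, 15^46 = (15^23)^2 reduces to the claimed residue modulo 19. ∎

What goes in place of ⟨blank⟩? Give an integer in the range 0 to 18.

Multiply the listed residues: 6 · 9 · 16 · 15 = 54 → 864 → 12960.
Reducing modulo 19: 12960 = 682·19 + 2, so 15^23 ≡ 2.

2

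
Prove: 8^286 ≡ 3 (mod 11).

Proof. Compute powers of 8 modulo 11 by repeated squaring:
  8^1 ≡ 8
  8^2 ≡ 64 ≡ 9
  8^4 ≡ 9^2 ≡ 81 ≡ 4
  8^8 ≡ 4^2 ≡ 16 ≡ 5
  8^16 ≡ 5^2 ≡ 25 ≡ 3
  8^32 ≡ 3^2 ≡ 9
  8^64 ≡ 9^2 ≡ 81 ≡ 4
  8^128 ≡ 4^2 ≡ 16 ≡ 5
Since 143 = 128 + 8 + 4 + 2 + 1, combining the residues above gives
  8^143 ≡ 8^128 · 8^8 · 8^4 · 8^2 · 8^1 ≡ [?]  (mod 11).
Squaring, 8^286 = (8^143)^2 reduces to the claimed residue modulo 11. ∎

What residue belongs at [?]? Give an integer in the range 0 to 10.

Multiply the listed residues: 5 · 5 · 4 · 9 · 8 = 25 → 100 → 900 → 7200.
Reducing modulo 11: 7200 = 654·11 + 6, so 8^143 ≡ 6.

6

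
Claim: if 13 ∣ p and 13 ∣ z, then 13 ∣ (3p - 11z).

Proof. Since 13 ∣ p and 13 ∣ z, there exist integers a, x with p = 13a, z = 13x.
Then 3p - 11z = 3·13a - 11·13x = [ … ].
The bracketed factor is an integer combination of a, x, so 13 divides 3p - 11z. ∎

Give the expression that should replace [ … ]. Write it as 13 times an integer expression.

13(3a - 11x)

Pull the common 13 out of every term: 3·13a - 11·13x = 13(3a - 11x).
3a - 11x is an integer, which exhibits the divisibility.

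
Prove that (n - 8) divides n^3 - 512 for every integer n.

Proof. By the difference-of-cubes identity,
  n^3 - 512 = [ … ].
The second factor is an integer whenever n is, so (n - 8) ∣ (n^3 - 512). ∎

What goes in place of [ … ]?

(n - 8)(n^2 + 8n + 64)

a^3 - b^3 = (a - b)(a^2 + ab + b^2). With a = n, b = 8:
n^3 - 512 = (n - 8)(n^2 + 8n + 64).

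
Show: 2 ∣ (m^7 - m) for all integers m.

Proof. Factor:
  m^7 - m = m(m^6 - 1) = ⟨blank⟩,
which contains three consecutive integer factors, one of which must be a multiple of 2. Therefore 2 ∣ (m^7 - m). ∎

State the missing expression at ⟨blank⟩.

(m - 1)m(m + 1)(m^4 + m^2 + 1)

m^6 - 1 = (m^2 - 1)(m^4 + m^2 + 1), and m^2 - 1 = (m-1)(m+1).
So m(m^6 - 1) = (m - 1)m(m + 1)(m^4 + m^2 + 1).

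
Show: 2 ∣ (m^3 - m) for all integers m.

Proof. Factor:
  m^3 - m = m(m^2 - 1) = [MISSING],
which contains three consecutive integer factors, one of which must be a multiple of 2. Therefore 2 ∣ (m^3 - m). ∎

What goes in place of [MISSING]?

m(m^2 - 1) = m(m - 1)(m + 1) = (m - 1)m(m + 1).
These three factors are consecutive integers, so their product is divisible by 2.

(m - 1)m(m + 1)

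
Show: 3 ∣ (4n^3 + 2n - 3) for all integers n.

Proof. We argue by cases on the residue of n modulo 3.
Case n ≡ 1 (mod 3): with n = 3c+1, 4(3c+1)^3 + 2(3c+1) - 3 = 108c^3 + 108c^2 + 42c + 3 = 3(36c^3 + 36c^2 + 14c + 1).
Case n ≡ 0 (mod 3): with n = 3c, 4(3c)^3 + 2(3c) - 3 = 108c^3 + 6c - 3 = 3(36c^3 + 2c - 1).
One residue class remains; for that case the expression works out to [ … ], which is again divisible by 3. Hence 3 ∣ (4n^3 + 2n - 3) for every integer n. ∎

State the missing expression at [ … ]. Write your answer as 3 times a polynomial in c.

The residues treated are {1, 0}, so the missing case is n ≡ 2 (mod 3); write n = 3c+2.
Then 4(3c+2)^3 + 2(3c+2) - 3 = 108c^3 + 216c^2 + 150c + 33 = 3(36c^3 + 72c^2 + 50c + 11).

3(36c^3 + 72c^2 + 50c + 11)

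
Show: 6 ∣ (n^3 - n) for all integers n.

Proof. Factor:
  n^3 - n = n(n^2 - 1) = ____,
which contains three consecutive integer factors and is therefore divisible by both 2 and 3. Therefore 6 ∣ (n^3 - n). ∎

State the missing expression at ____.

(n - 1)n(n + 1)

n(n^2 - 1) = n(n - 1)(n + 1) = (n - 1)n(n + 1).
These three factors are consecutive integers, so their product is divisible by 6.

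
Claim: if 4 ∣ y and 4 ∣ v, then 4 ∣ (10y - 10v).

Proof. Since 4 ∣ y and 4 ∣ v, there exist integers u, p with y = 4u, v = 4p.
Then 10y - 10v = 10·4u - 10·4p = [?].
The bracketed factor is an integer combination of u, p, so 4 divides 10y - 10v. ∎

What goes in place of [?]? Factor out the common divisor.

Each term has a factor of 4: 10·4u - 10·4p = 4·(-10p + 10u).
Since -10p + 10u is an integer, 4 ∣ (10y - 10v).

4(-10p + 10u)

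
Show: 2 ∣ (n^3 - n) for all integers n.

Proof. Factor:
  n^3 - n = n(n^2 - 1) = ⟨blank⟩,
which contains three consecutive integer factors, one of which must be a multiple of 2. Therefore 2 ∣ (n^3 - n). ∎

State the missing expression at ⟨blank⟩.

n(n^2 - 1) = n(n - 1)(n + 1) = (n - 1)n(n + 1).
These three factors are consecutive integers, so their product is divisible by 2.

(n - 1)n(n + 1)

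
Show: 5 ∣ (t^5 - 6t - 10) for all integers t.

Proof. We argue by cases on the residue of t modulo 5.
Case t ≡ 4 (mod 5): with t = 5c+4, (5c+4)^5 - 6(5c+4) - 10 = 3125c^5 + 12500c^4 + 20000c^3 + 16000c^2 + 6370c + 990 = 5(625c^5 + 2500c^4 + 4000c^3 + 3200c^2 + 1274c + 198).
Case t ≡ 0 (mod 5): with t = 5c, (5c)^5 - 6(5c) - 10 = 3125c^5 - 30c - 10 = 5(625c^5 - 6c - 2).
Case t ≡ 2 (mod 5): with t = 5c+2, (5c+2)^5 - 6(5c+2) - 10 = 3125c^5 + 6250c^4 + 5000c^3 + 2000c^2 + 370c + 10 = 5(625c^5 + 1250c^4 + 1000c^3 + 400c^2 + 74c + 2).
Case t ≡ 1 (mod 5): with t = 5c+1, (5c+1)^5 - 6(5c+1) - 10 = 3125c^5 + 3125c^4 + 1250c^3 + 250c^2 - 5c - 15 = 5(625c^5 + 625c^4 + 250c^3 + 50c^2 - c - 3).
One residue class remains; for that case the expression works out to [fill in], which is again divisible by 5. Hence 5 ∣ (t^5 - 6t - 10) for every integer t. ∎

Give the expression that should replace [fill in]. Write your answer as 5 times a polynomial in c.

Only t ≡ 3 (mod 5) is unaccounted for. Put t = 5c+3:
(5c+3)^5 - 6(5c+3) - 10 expands to 3125c^5 + 9375c^4 + 11250c^3 + 6750c^2 + 1995c + 215,
and factoring out 5 leaves 5(625c^5 + 1875c^4 + 2250c^3 + 1350c^2 + 399c + 43).

5(625c^5 + 1875c^4 + 2250c^3 + 1350c^2 + 399c + 43)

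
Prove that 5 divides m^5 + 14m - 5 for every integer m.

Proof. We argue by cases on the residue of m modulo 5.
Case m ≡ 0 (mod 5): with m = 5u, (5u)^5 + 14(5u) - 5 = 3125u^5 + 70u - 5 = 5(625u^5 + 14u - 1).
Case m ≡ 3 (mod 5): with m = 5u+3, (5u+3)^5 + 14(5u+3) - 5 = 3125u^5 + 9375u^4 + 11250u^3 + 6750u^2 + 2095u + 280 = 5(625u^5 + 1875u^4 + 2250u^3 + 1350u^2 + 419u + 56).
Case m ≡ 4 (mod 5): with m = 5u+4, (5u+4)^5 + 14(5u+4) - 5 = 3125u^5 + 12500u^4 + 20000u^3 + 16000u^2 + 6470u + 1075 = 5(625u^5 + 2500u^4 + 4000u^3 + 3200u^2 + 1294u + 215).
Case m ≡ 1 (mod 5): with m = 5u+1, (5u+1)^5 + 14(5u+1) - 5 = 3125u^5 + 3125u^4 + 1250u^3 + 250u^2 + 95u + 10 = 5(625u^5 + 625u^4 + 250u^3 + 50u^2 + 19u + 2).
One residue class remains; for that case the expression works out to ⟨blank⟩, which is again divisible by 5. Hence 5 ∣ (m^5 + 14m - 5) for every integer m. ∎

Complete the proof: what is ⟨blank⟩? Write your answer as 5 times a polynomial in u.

The residues treated are {0, 3, 4, 1}, so the missing case is m ≡ 2 (mod 5); write m = 5u+2.
Then (5u+2)^5 + 14(5u+2) - 5 = 3125u^5 + 6250u^4 + 5000u^3 + 2000u^2 + 470u + 55 = 5(625u^5 + 1250u^4 + 1000u^3 + 400u^2 + 94u + 11).

5(625u^5 + 1250u^4 + 1000u^3 + 400u^2 + 94u + 11)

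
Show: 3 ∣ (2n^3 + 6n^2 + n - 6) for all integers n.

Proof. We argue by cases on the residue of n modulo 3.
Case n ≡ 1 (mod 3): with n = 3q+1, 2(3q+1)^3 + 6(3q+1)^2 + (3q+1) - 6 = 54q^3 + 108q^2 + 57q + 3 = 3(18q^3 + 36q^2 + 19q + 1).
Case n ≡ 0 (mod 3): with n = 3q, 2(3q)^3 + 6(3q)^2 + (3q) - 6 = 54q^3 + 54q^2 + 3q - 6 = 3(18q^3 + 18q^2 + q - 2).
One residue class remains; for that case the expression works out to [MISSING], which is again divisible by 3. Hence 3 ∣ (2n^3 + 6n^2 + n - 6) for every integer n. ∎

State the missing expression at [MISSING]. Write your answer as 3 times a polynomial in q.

The residues treated are {1, 0}, so the missing case is n ≡ 2 (mod 3); write n = 3q+2.
Then 2(3q+2)^3 + 6(3q+2)^2 + (3q+2) - 6 = 54q^3 + 162q^2 + 147q + 36 = 3(18q^3 + 54q^2 + 49q + 12).

3(18q^3 + 54q^2 + 49q + 12)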